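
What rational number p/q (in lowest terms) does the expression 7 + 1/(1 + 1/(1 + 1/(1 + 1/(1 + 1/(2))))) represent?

a_0 = 7: 7/1
a_1 = 1: 8/1
a_2 = 1: 15/2
a_3 = 1: 23/3
a_4 = 1: 38/5
a_5 = 2: 99/13

99/13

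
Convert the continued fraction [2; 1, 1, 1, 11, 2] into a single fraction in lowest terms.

194/73

a_0 = 2: 2/1
a_1 = 1: 3/1
a_2 = 1: 5/2
a_3 = 1: 8/3
a_4 = 11: 93/35
a_5 = 2: 194/73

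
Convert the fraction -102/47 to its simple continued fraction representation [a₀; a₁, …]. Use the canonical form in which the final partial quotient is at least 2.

-102 ÷ 47 → quotient -3, remainder 39
47 ÷ 39 → quotient 1, remainder 8
39 ÷ 8 → quotient 4, remainder 7
8 ÷ 7 → quotient 1, remainder 1
7 ÷ 1 → quotient 7, remainder 0

[-3; 1, 4, 1, 7]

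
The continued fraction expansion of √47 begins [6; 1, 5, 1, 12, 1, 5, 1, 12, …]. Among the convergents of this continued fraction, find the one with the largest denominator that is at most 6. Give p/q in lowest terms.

41/6

a_0 = 6: 6/1  (≤ bound)
a_1 = 1: 7/1  (≤ bound)
a_2 = 5: 41/6  (≤ bound)
a_3 = 1: 48/7  (> 6, stop)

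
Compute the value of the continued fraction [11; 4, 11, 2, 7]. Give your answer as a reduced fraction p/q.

Compute successive convergents:
a_0 = 11: 11/1
a_1 = 4: 45/4
a_2 = 11: 506/45
a_3 = 2: 1057/94
a_4 = 7: 7905/703

7905/703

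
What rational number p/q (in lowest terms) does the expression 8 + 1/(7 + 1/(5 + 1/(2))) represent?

Start with 2.
5 + 1/(2/1) = 5 + 1/2 = 11/2
7 + 1/(11/2) = 7 + 2/11 = 79/11
8 + 1/(79/11) = 8 + 11/79 = 643/79

643/79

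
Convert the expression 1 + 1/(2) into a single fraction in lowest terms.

a_0 = 1: 1/1
a_1 = 2: 3/2

3/2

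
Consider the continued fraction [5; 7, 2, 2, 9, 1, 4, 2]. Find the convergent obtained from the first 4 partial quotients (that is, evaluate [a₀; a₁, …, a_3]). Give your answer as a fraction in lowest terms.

Starting at the tail and folding back:
Start with 2.
2 + 1/(2/1) = 2 + 1/2 = 5/2
7 + 1/(5/2) = 7 + 2/5 = 37/5
5 + 1/(37/5) = 5 + 5/37 = 190/37

190/37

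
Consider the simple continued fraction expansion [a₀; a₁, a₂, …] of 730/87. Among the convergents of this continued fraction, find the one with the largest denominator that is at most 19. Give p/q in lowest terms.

151/18

List convergents until the denominator exceeds the bound:
a_0 = 8: 8/1  (≤ bound)
a_1 = 2: 17/2  (≤ bound)
a_2 = 1: 25/3  (≤ bound)
a_3 = 1: 42/5  (≤ bound)
a_4 = 3: 151/18  (≤ bound)
a_5 = 1: 193/23  (> 19, stop)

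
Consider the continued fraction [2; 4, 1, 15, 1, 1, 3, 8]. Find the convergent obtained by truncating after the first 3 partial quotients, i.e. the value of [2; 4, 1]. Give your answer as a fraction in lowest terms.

Start with 1.
4 + 1/(1/1) = 4 + 1/1 = 5/1
2 + 1/(5/1) = 2 + 1/5 = 11/5

11/5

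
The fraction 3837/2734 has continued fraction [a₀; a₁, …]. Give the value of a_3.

11

Apply division with remainder until the remainder is 0:
3837 ÷ 2734 → quotient 1, remainder 1103
2734 ÷ 1103 → quotient 2, remainder 528
1103 ÷ 528 → quotient 2, remainder 47
528 ÷ 47 → quotient 11, remainder 11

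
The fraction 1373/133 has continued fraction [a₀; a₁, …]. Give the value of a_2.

10

1373 = 10·133 + 43, so a_0 = 10
133 = 3·43 + 4, so a_1 = 3
43 = 10·4 + 3, so a_2 = 10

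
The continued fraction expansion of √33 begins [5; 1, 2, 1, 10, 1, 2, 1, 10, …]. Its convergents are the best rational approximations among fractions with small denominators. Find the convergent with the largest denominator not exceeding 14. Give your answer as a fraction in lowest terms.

23/4

List convergents until the denominator exceeds the bound:
a_0 = 5: 5/1  (≤ bound)
a_1 = 1: 6/1  (≤ bound)
a_2 = 2: 17/3  (≤ bound)
a_3 = 1: 23/4  (≤ bound)
a_4 = 10: 247/43  (> 14, stop)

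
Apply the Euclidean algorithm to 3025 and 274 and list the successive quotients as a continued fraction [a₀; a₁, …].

Apply division with remainder until the remainder is 0:
3025 = 11·274 + 11, so a_0 = 11
274 = 24·11 + 10, so a_1 = 24
11 = 1·10 + 1, so a_2 = 1
10 = 10·1 + 0, so a_3 = 10

[11; 24, 1, 10]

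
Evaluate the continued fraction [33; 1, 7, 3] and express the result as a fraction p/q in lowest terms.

847/25

Starting at the tail and folding back:
Start with 3.
7 + 1/(3/1) = 7 + 1/3 = 22/3
1 + 1/(22/3) = 1 + 3/22 = 25/22
33 + 1/(25/22) = 33 + 22/25 = 847/25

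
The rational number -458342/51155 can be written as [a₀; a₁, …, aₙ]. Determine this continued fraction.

⌊-458342/51155⌋ = -9, remainder 2053
⌊51155/2053⌋ = 24, remainder 1883
⌊2053/1883⌋ = 1, remainder 170
⌊1883/170⌋ = 11, remainder 13
⌊170/13⌋ = 13, remainder 1
⌊13/1⌋ = 13, remainder 0

[-9; 24, 1, 11, 13, 13]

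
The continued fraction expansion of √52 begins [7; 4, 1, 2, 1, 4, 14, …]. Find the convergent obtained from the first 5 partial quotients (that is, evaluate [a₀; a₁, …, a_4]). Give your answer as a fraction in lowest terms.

137/19

Start with 1.
2 + 1/(1/1) = 2 + 1/1 = 3/1
1 + 1/(3/1) = 1 + 1/3 = 4/3
4 + 1/(4/3) = 4 + 3/4 = 19/4
7 + 1/(19/4) = 7 + 4/19 = 137/19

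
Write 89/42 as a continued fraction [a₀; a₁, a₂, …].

[2; 8, 2, 2]

Run the Euclidean algorithm, recording each quotient:
89 ÷ 42 → quotient 2, remainder 5
42 ÷ 5 → quotient 8, remainder 2
5 ÷ 2 → quotient 2, remainder 1
2 ÷ 1 → quotient 2, remainder 0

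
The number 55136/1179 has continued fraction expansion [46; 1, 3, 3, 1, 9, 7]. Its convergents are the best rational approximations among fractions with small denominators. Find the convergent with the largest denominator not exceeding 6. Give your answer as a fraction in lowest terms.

187/4

List convergents until the denominator exceeds the bound:
a_0 = 46: 46/1  (≤ bound)
a_1 = 1: 47/1  (≤ bound)
a_2 = 3: 187/4  (≤ bound)
a_3 = 3: 608/13  (> 6, stop)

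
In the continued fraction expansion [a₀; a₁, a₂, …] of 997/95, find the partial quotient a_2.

Apply division with remainder until the remainder is 0:
⌊997/95⌋ = 10, remainder 47
⌊95/47⌋ = 2, remainder 1
⌊47/1⌋ = 47, remainder 0

47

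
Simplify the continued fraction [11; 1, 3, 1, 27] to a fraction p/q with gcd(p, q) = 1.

1640/139

a_0 = 11: 11/1
a_1 = 1: 12/1
a_2 = 3: 47/4
a_3 = 1: 59/5
a_4 = 27: 1640/139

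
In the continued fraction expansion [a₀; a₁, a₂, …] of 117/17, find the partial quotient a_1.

Run the Euclidean algorithm, recording each quotient:
117 ÷ 17 → quotient 6, remainder 15
17 ÷ 15 → quotient 1, remainder 2

1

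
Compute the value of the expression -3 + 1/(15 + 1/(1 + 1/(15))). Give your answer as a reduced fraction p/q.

-749/255

Start with 15.
1 + 1/(15/1) = 1 + 1/15 = 16/15
15 + 1/(16/15) = 15 + 15/16 = 255/16
-3 + 1/(255/16) = -3 + 16/255 = -749/255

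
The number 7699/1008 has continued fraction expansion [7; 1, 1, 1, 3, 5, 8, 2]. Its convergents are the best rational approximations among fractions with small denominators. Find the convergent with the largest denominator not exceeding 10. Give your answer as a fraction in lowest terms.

a_0 = 7: 7/1  (≤ bound)
a_1 = 1: 8/1  (≤ bound)
a_2 = 1: 15/2  (≤ bound)
a_3 = 1: 23/3  (≤ bound)
a_4 = 3: 84/11  (> 10, stop)

23/3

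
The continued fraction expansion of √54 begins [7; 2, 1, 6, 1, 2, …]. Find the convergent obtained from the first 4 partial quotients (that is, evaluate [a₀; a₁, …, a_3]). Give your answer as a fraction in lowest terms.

a_0 = 7: 7/1
a_1 = 2: 15/2
a_2 = 1: 22/3
a_3 = 6: 147/20

147/20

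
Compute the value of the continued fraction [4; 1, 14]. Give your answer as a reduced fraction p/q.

74/15

a_0 = 4: 4/1
a_1 = 1: 5/1
a_2 = 14: 74/15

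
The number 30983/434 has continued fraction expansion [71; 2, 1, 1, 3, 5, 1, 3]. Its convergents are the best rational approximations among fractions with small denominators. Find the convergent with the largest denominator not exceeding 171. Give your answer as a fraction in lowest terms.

8067/113

List convergents until the denominator exceeds the bound:
a_0 = 71: 71/1  (≤ bound)
a_1 = 2: 143/2  (≤ bound)
a_2 = 1: 214/3  (≤ bound)
a_3 = 1: 357/5  (≤ bound)
a_4 = 3: 1285/18  (≤ bound)
a_5 = 5: 6782/95  (≤ bound)
a_6 = 1: 8067/113  (≤ bound)
a_7 = 3: 30983/434  (> 171, stop)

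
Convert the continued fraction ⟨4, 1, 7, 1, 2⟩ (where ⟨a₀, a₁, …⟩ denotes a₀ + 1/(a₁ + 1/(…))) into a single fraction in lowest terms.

a_0 = 4: 4/1
a_1 = 1: 5/1
a_2 = 7: 39/8
a_3 = 1: 44/9
a_4 = 2: 127/26

127/26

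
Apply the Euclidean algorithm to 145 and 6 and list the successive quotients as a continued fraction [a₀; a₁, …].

[24; 6]

⌊145/6⌋ = 24, remainder 1
⌊6/1⌋ = 6, remainder 0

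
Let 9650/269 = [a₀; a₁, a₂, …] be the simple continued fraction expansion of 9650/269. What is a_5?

9650 = 35·269 + 235, so a_0 = 35
269 = 1·235 + 34, so a_1 = 1
235 = 6·34 + 31, so a_2 = 6
34 = 1·31 + 3, so a_3 = 1
31 = 10·3 + 1, so a_4 = 10
3 = 3·1 + 0, so a_5 = 3

3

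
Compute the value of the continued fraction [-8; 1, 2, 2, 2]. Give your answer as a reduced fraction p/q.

Start with 2.
2 + 1/(2/1) = 2 + 1/2 = 5/2
2 + 1/(5/2) = 2 + 2/5 = 12/5
1 + 1/(12/5) = 1 + 5/12 = 17/12
-8 + 1/(17/12) = -8 + 12/17 = -124/17

-124/17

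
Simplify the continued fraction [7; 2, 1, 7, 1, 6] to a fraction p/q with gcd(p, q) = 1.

Start with 6.
1 + 1/(6/1) = 1 + 1/6 = 7/6
7 + 1/(7/6) = 7 + 6/7 = 55/7
1 + 1/(55/7) = 1 + 7/55 = 62/55
2 + 1/(62/55) = 2 + 55/62 = 179/62
7 + 1/(179/62) = 7 + 62/179 = 1315/179

1315/179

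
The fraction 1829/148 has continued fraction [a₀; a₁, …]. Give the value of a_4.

1

Run the Euclidean algorithm, recording each quotient:
1829 = 12·148 + 53, so a_0 = 12
148 = 2·53 + 42, so a_1 = 2
53 = 1·42 + 11, so a_2 = 1
42 = 3·11 + 9, so a_3 = 3
11 = 1·9 + 2, so a_4 = 1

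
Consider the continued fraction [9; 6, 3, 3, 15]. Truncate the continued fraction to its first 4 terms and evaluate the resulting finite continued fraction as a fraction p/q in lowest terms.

577/63

Compute successive convergents:
a_0 = 9: 9/1
a_1 = 6: 55/6
a_2 = 3: 174/19
a_3 = 3: 577/63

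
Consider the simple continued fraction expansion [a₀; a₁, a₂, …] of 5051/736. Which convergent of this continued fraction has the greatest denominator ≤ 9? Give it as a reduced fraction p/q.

List convergents until the denominator exceeds the bound:
a_0 = 6: 6/1  (≤ bound)
a_1 = 1: 7/1  (≤ bound)
a_2 = 6: 48/7  (≤ bound)
a_3 = 3: 151/22  (> 9, stop)

48/7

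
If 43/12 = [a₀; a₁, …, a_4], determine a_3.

2

43 = 3·12 + 7, so a_0 = 3
12 = 1·7 + 5, so a_1 = 1
7 = 1·5 + 2, so a_2 = 1
5 = 2·2 + 1, so a_3 = 2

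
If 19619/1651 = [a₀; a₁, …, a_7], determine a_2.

⌊19619/1651⌋ = 11, remainder 1458
⌊1651/1458⌋ = 1, remainder 193
⌊1458/193⌋ = 7, remainder 107

7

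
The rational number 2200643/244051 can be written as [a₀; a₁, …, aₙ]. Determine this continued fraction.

⌊2200643/244051⌋ = 9, remainder 4184
⌊244051/4184⌋ = 58, remainder 1379
⌊4184/1379⌋ = 3, remainder 47
⌊1379/47⌋ = 29, remainder 16
⌊47/16⌋ = 2, remainder 15
⌊16/15⌋ = 1, remainder 1
⌊15/1⌋ = 15, remainder 0

[9; 58, 3, 29, 2, 1, 15]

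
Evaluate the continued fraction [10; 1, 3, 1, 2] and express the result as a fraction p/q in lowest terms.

Starting at the tail and folding back:
Start with 2.
1 + 1/(2/1) = 1 + 1/2 = 3/2
3 + 1/(3/2) = 3 + 2/3 = 11/3
1 + 1/(11/3) = 1 + 3/11 = 14/11
10 + 1/(14/11) = 10 + 11/14 = 151/14

151/14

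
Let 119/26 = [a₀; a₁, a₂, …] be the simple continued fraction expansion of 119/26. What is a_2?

1

119 = 4·26 + 15, so a_0 = 4
26 = 1·15 + 11, so a_1 = 1
15 = 1·11 + 4, so a_2 = 1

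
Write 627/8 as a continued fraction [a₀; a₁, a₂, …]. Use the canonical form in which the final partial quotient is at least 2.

627 ÷ 8 → quotient 78, remainder 3
8 ÷ 3 → quotient 2, remainder 2
3 ÷ 2 → quotient 1, remainder 1
2 ÷ 1 → quotient 2, remainder 0

[78; 2, 1, 2]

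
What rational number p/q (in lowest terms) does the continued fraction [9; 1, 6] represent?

a_0 = 9: 9/1
a_1 = 1: 10/1
a_2 = 6: 69/7

69/7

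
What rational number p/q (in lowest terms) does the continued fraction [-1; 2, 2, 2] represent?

-7/12

Build up convergents one term at a time:
a_0 = -1: -1/1
a_1 = 2: -1/2
a_2 = 2: -3/5
a_3 = 2: -7/12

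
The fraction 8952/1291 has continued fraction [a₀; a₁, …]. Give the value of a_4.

3

Repeatedly divide and take the remainder:
⌊8952/1291⌋ = 6, remainder 1206
⌊1291/1206⌋ = 1, remainder 85
⌊1206/85⌋ = 14, remainder 16
⌊85/16⌋ = 5, remainder 5
⌊16/5⌋ = 3, remainder 1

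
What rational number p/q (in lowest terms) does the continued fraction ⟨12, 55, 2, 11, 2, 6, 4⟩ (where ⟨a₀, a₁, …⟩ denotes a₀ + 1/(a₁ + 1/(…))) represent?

861440/71679

Work from the innermost term outward:
Start with 4.
6 + 1/(4/1) = 6 + 1/4 = 25/4
2 + 1/(25/4) = 2 + 4/25 = 54/25
11 + 1/(54/25) = 11 + 25/54 = 619/54
2 + 1/(619/54) = 2 + 54/619 = 1292/619
55 + 1/(1292/619) = 55 + 619/1292 = 71679/1292
12 + 1/(71679/1292) = 12 + 1292/71679 = 861440/71679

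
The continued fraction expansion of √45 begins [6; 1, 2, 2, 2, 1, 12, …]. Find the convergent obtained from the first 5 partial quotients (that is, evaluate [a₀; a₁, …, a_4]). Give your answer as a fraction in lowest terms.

114/17

Build up convergents one term at a time:
a_0 = 6: 6/1
a_1 = 1: 7/1
a_2 = 2: 20/3
a_3 = 2: 47/7
a_4 = 2: 114/17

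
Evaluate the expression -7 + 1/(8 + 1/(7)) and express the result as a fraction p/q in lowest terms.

-392/57

Start with 7.
8 + 1/(7/1) = 8 + 1/7 = 57/7
-7 + 1/(57/7) = -7 + 7/57 = -392/57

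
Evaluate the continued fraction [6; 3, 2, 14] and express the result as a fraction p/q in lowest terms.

635/101

Start with 14.
2 + 1/(14/1) = 2 + 1/14 = 29/14
3 + 1/(29/14) = 3 + 14/29 = 101/29
6 + 1/(101/29) = 6 + 29/101 = 635/101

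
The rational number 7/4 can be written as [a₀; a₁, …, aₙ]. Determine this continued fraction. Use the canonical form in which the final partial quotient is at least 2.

[1; 1, 3]

Repeatedly divide and take the remainder:
7 = 1·4 + 3, so a_0 = 1
4 = 1·3 + 1, so a_1 = 1
3 = 3·1 + 0, so a_2 = 3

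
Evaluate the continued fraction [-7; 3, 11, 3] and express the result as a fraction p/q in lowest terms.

Starting at the tail and folding back:
Start with 3.
11 + 1/(3/1) = 11 + 1/3 = 34/3
3 + 1/(34/3) = 3 + 3/34 = 105/34
-7 + 1/(105/34) = -7 + 34/105 = -701/105

-701/105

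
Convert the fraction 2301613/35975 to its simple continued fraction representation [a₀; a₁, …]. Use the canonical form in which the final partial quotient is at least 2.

Apply division with remainder until the remainder is 0:
2301613 = 63·35975 + 35188, so a_0 = 63
35975 = 1·35188 + 787, so a_1 = 1
35188 = 44·787 + 560, so a_2 = 44
787 = 1·560 + 227, so a_3 = 1
560 = 2·227 + 106, so a_4 = 2
227 = 2·106 + 15, so a_5 = 2
106 = 7·15 + 1, so a_6 = 7
15 = 15·1 + 0, so a_7 = 15

[63; 1, 44, 1, 2, 2, 7, 15]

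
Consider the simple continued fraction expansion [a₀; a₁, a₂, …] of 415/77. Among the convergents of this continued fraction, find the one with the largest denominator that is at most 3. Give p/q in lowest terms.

16/3

a_0 = 5: 5/1  (≤ bound)
a_1 = 2: 11/2  (≤ bound)
a_2 = 1: 16/3  (≤ bound)
a_3 = 1: 27/5  (> 3, stop)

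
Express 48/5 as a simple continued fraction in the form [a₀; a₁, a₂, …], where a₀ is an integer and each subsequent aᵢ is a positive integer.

Run the Euclidean algorithm, recording each quotient:
⌊48/5⌋ = 9, remainder 3
⌊5/3⌋ = 1, remainder 2
⌊3/2⌋ = 1, remainder 1
⌊2/1⌋ = 2, remainder 0

[9; 1, 1, 2]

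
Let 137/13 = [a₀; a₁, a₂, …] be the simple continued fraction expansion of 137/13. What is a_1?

⌊137/13⌋ = 10, remainder 7
⌊13/7⌋ = 1, remainder 6

1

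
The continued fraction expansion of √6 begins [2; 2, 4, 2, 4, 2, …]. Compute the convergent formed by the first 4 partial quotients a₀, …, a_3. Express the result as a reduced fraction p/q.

a_0 = 2: 2/1
a_1 = 2: 5/2
a_2 = 4: 22/9
a_3 = 2: 49/20

49/20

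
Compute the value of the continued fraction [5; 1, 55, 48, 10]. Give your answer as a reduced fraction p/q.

161195/26946

a_0 = 5: 5/1
a_1 = 1: 6/1
a_2 = 55: 335/56
a_3 = 48: 16086/2689
a_4 = 10: 161195/26946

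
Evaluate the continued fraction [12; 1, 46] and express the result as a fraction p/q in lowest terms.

610/47

Starting at the tail and folding back:
Start with 46.
1 + 1/(46/1) = 1 + 1/46 = 47/46
12 + 1/(47/46) = 12 + 46/47 = 610/47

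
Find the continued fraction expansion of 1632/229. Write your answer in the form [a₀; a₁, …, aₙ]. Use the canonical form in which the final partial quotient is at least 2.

[7; 7, 1, 8, 1, 2]

1632 = 7·229 + 29, so a_0 = 7
229 = 7·29 + 26, so a_1 = 7
29 = 1·26 + 3, so a_2 = 1
26 = 8·3 + 2, so a_3 = 8
3 = 1·2 + 1, so a_4 = 1
2 = 2·1 + 0, so a_5 = 2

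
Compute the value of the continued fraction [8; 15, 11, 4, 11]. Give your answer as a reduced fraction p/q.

61586/7635

Starting at the tail and folding back:
Start with 11.
4 + 1/(11/1) = 4 + 1/11 = 45/11
11 + 1/(45/11) = 11 + 11/45 = 506/45
15 + 1/(506/45) = 15 + 45/506 = 7635/506
8 + 1/(7635/506) = 8 + 506/7635 = 61586/7635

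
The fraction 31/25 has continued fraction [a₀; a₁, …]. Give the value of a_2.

31 = 1·25 + 6, so a_0 = 1
25 = 4·6 + 1, so a_1 = 4
6 = 6·1 + 0, so a_2 = 6

6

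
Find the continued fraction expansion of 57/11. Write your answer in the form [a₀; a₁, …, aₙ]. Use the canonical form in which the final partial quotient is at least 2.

57 = 5·11 + 2, so a_0 = 5
11 = 5·2 + 1, so a_1 = 5
2 = 2·1 + 0, so a_2 = 2

[5; 5, 2]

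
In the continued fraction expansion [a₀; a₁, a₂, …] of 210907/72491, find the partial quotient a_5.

3

210907 ÷ 72491 → quotient 2, remainder 65925
72491 ÷ 65925 → quotient 1, remainder 6566
65925 ÷ 6566 → quotient 10, remainder 265
6566 ÷ 265 → quotient 24, remainder 206
265 ÷ 206 → quotient 1, remainder 59
206 ÷ 59 → quotient 3, remainder 29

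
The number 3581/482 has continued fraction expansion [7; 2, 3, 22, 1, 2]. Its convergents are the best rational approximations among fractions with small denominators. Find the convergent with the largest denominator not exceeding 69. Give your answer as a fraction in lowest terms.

List convergents until the denominator exceeds the bound:
a_0 = 7: 7/1  (≤ bound)
a_1 = 2: 15/2  (≤ bound)
a_2 = 3: 52/7  (≤ bound)
a_3 = 22: 1159/156  (> 69, stop)

52/7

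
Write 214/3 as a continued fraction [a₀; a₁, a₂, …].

[71; 3]

Apply division with remainder until the remainder is 0:
214 ÷ 3 → quotient 71, remainder 1
3 ÷ 1 → quotient 3, remainder 0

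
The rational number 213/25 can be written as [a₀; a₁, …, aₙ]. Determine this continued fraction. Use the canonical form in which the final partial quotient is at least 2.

⌊213/25⌋ = 8, remainder 13
⌊25/13⌋ = 1, remainder 12
⌊13/12⌋ = 1, remainder 1
⌊12/1⌋ = 12, remainder 0

[8; 1, 1, 12]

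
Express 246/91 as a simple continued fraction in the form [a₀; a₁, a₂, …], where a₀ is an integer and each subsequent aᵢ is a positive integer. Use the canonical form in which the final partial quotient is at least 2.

[2; 1, 2, 2, 1, 2, 3]

Run the Euclidean algorithm, recording each quotient:
246 = 2·91 + 64, so a_0 = 2
91 = 1·64 + 27, so a_1 = 1
64 = 2·27 + 10, so a_2 = 2
27 = 2·10 + 7, so a_3 = 2
10 = 1·7 + 3, so a_4 = 1
7 = 2·3 + 1, so a_5 = 2
3 = 3·1 + 0, so a_6 = 3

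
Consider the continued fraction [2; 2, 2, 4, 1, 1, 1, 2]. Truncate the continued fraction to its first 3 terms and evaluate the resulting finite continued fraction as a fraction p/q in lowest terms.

12/5

Build up convergents one term at a time:
a_0 = 2: 2/1
a_1 = 2: 5/2
a_2 = 2: 12/5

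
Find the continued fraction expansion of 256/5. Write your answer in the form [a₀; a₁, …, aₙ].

[51; 5]

Run the Euclidean algorithm, recording each quotient:
256 = 51·5 + 1, so a_0 = 51
5 = 5·1 + 0, so a_1 = 5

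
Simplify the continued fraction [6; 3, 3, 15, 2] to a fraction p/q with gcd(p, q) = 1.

Compute successive convergents:
a_0 = 6: 6/1
a_1 = 3: 19/3
a_2 = 3: 63/10
a_3 = 15: 964/153
a_4 = 2: 1991/316

1991/316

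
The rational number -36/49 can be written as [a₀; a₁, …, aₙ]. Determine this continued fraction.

[-1; 3, 1, 3, 3]

⌊-36/49⌋ = -1, remainder 13
⌊49/13⌋ = 3, remainder 10
⌊13/10⌋ = 1, remainder 3
⌊10/3⌋ = 3, remainder 1
⌊3/1⌋ = 3, remainder 0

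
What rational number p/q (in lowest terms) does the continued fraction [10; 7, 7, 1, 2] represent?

Start with 2.
1 + 1/(2/1) = 1 + 1/2 = 3/2
7 + 1/(3/2) = 7 + 2/3 = 23/3
7 + 1/(23/3) = 7 + 3/23 = 164/23
10 + 1/(164/23) = 10 + 23/164 = 1663/164

1663/164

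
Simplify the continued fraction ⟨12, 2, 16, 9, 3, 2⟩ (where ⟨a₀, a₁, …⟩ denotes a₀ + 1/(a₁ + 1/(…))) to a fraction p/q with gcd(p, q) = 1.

26955/2159

Start with 2.
3 + 1/(2/1) = 3 + 1/2 = 7/2
9 + 1/(7/2) = 9 + 2/7 = 65/7
16 + 1/(65/7) = 16 + 7/65 = 1047/65
2 + 1/(1047/65) = 2 + 65/1047 = 2159/1047
12 + 1/(2159/1047) = 12 + 1047/2159 = 26955/2159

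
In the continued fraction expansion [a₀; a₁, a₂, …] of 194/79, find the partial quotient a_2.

5

194 ÷ 79 → quotient 2, remainder 36
79 ÷ 36 → quotient 2, remainder 7
36 ÷ 7 → quotient 5, remainder 1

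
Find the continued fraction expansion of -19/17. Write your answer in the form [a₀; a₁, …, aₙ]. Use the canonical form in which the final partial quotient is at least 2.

⌊-19/17⌋ = -2, remainder 15
⌊17/15⌋ = 1, remainder 2
⌊15/2⌋ = 7, remainder 1
⌊2/1⌋ = 2, remainder 0

[-2; 1, 7, 2]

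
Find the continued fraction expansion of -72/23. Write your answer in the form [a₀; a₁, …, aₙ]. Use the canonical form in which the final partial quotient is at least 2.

-72 ÷ 23 → quotient -4, remainder 20
23 ÷ 20 → quotient 1, remainder 3
20 ÷ 3 → quotient 6, remainder 2
3 ÷ 2 → quotient 1, remainder 1
2 ÷ 1 → quotient 2, remainder 0

[-4; 1, 6, 1, 2]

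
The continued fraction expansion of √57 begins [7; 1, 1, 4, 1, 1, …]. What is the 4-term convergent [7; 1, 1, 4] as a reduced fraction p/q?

68/9

Compute successive convergents:
a_0 = 7: 7/1
a_1 = 1: 8/1
a_2 = 1: 15/2
a_3 = 4: 68/9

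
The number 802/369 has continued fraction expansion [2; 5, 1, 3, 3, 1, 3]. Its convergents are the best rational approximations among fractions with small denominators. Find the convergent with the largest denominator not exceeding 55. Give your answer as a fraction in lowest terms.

50/23

a_0 = 2: 2/1  (≤ bound)
a_1 = 5: 11/5  (≤ bound)
a_2 = 1: 13/6  (≤ bound)
a_3 = 3: 50/23  (≤ bound)
a_4 = 3: 163/75  (> 55, stop)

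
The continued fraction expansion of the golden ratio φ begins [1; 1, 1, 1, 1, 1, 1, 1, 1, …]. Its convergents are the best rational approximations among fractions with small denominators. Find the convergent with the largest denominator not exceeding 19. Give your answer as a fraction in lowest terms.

21/13

List convergents until the denominator exceeds the bound:
a_0 = 1: 1/1  (≤ bound)
a_1 = 1: 2/1  (≤ bound)
a_2 = 1: 3/2  (≤ bound)
a_3 = 1: 5/3  (≤ bound)
a_4 = 1: 8/5  (≤ bound)
a_5 = 1: 13/8  (≤ bound)
a_6 = 1: 21/13  (≤ bound)
a_7 = 1: 34/21  (> 19, stop)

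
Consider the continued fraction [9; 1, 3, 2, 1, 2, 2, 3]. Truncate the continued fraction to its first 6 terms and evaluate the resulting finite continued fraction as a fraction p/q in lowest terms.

342/35

a_0 = 9: 9/1
a_1 = 1: 10/1
a_2 = 3: 39/4
a_3 = 2: 88/9
a_4 = 1: 127/13
a_5 = 2: 342/35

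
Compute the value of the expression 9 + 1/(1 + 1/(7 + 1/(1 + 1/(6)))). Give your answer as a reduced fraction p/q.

Compute successive convergents:
a_0 = 9: 9/1
a_1 = 1: 10/1
a_2 = 7: 79/8
a_3 = 1: 89/9
a_4 = 6: 613/62

613/62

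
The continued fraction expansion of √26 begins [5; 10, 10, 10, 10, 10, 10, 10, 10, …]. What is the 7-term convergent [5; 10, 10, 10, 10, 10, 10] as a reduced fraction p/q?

a_0 = 5: 5/1
a_1 = 10: 51/10
a_2 = 10: 515/101
a_3 = 10: 5201/1020
a_4 = 10: 52525/10301
a_5 = 10: 530451/104030
a_6 = 10: 5357035/1050601

5357035/1050601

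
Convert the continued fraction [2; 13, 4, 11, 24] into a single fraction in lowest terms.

Start with 24.
11 + 1/(24/1) = 11 + 1/24 = 265/24
4 + 1/(265/24) = 4 + 24/265 = 1084/265
13 + 1/(1084/265) = 13 + 265/1084 = 14357/1084
2 + 1/(14357/1084) = 2 + 1084/14357 = 29798/14357

29798/14357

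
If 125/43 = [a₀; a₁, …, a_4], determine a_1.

1

Apply division with remainder until the remainder is 0:
125 ÷ 43 → quotient 2, remainder 39
43 ÷ 39 → quotient 1, remainder 4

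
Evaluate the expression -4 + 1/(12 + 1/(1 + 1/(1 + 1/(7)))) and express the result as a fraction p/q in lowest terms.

-737/188

Start with 7.
1 + 1/(7/1) = 1 + 1/7 = 8/7
1 + 1/(8/7) = 1 + 7/8 = 15/8
12 + 1/(15/8) = 12 + 8/15 = 188/15
-4 + 1/(188/15) = -4 + 15/188 = -737/188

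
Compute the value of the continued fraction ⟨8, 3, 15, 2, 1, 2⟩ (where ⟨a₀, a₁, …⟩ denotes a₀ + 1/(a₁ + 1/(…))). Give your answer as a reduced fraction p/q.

3139/377

Start with 2.
1 + 1/(2/1) = 1 + 1/2 = 3/2
2 + 1/(3/2) = 2 + 2/3 = 8/3
15 + 1/(8/3) = 15 + 3/8 = 123/8
3 + 1/(123/8) = 3 + 8/123 = 377/123
8 + 1/(377/123) = 8 + 123/377 = 3139/377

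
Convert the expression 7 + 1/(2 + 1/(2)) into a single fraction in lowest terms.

37/5

Work from the innermost term outward:
Start with 2.
2 + 1/(2/1) = 2 + 1/2 = 5/2
7 + 1/(5/2) = 7 + 2/5 = 37/5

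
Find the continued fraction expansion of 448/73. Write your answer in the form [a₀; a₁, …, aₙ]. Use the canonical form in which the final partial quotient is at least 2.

[6; 7, 3, 3]

Repeatedly divide and take the remainder:
⌊448/73⌋ = 6, remainder 10
⌊73/10⌋ = 7, remainder 3
⌊10/3⌋ = 3, remainder 1
⌊3/1⌋ = 3, remainder 0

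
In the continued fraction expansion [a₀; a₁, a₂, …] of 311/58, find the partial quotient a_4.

5

Apply division with remainder until the remainder is 0:
311 = 5·58 + 21, so a_0 = 5
58 = 2·21 + 16, so a_1 = 2
21 = 1·16 + 5, so a_2 = 1
16 = 3·5 + 1, so a_3 = 3
5 = 5·1 + 0, so a_4 = 5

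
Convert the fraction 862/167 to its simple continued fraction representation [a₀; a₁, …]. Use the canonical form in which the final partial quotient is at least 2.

[5; 6, 5, 2, 2]

⌊862/167⌋ = 5, remainder 27
⌊167/27⌋ = 6, remainder 5
⌊27/5⌋ = 5, remainder 2
⌊5/2⌋ = 2, remainder 1
⌊2/1⌋ = 2, remainder 0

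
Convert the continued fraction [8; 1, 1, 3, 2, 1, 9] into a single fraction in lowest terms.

1910/223

Start with 9.
1 + 1/(9/1) = 1 + 1/9 = 10/9
2 + 1/(10/9) = 2 + 9/10 = 29/10
3 + 1/(29/10) = 3 + 10/29 = 97/29
1 + 1/(97/29) = 1 + 29/97 = 126/97
1 + 1/(126/97) = 1 + 97/126 = 223/126
8 + 1/(223/126) = 8 + 126/223 = 1910/223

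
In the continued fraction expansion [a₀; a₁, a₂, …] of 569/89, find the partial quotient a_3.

1

569 ÷ 89 → quotient 6, remainder 35
89 ÷ 35 → quotient 2, remainder 19
35 ÷ 19 → quotient 1, remainder 16
19 ÷ 16 → quotient 1, remainder 3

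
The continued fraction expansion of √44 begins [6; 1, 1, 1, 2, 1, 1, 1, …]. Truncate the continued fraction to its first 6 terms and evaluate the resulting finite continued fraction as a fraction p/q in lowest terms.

Start with 1.
2 + 1/(1/1) = 2 + 1/1 = 3/1
1 + 1/(3/1) = 1 + 1/3 = 4/3
1 + 1/(4/3) = 1 + 3/4 = 7/4
1 + 1/(7/4) = 1 + 4/7 = 11/7
6 + 1/(11/7) = 6 + 7/11 = 73/11

73/11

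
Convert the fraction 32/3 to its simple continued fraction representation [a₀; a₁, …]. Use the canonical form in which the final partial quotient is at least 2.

[10; 1, 2]

32 = 10·3 + 2, so a_0 = 10
3 = 1·2 + 1, so a_1 = 1
2 = 2·1 + 0, so a_2 = 2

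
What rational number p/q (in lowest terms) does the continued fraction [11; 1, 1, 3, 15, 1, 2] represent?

a_0 = 11: 11/1
a_1 = 1: 12/1
a_2 = 1: 23/2
a_3 = 3: 81/7
a_4 = 15: 1238/107
a_5 = 1: 1319/114
a_6 = 2: 3876/335

3876/335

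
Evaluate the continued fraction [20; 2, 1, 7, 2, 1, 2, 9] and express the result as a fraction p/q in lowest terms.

36808/1809

a_0 = 20: 20/1
a_1 = 2: 41/2
a_2 = 1: 61/3
a_3 = 7: 468/23
a_4 = 2: 997/49
a_5 = 1: 1465/72
a_6 = 2: 3927/193
a_7 = 9: 36808/1809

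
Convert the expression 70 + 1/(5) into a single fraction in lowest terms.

Starting at the tail and folding back:
Start with 5.
70 + 1/(5/1) = 70 + 1/5 = 351/5

351/5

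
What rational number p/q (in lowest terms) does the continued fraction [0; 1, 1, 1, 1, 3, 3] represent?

36/59

Start with 3.
3 + 1/(3/1) = 3 + 1/3 = 10/3
1 + 1/(10/3) = 1 + 3/10 = 13/10
1 + 1/(13/10) = 1 + 10/13 = 23/13
1 + 1/(23/13) = 1 + 13/23 = 36/23
1 + 1/(36/23) = 1 + 23/36 = 59/36
0 + 1/(59/36) = 0 + 36/59 = 36/59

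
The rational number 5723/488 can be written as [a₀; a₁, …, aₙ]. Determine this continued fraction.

[11; 1, 2, 1, 2, 44]

Run the Euclidean algorithm, recording each quotient:
⌊5723/488⌋ = 11, remainder 355
⌊488/355⌋ = 1, remainder 133
⌊355/133⌋ = 2, remainder 89
⌊133/89⌋ = 1, remainder 44
⌊89/44⌋ = 2, remainder 1
⌊44/1⌋ = 44, remainder 0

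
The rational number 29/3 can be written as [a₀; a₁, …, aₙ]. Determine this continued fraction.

Run the Euclidean algorithm, recording each quotient:
29 = 9·3 + 2, so a_0 = 9
3 = 1·2 + 1, so a_1 = 1
2 = 2·1 + 0, so a_2 = 2

[9; 1, 2]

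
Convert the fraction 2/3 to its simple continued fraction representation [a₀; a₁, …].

⌊2/3⌋ = 0, remainder 2
⌊3/2⌋ = 1, remainder 1
⌊2/1⌋ = 2, remainder 0

[0; 1, 2]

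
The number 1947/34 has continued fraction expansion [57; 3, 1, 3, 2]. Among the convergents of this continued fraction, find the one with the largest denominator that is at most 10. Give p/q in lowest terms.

a_0 = 57: 57/1  (≤ bound)
a_1 = 3: 172/3  (≤ bound)
a_2 = 1: 229/4  (≤ bound)
a_3 = 3: 859/15  (> 10, stop)

229/4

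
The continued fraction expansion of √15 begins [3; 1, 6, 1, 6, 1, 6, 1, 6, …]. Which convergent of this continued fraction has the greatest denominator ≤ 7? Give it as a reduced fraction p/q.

27/7

List convergents until the denominator exceeds the bound:
a_0 = 3: 3/1  (≤ bound)
a_1 = 1: 4/1  (≤ bound)
a_2 = 6: 27/7  (≤ bound)
a_3 = 1: 31/8  (> 7, stop)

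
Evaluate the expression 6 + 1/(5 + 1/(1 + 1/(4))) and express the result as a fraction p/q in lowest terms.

179/29

a_0 = 6: 6/1
a_1 = 5: 31/5
a_2 = 1: 37/6
a_3 = 4: 179/29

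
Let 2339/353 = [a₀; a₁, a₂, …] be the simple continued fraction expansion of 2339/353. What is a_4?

2

2339 ÷ 353 → quotient 6, remainder 221
353 ÷ 221 → quotient 1, remainder 132
221 ÷ 132 → quotient 1, remainder 89
132 ÷ 89 → quotient 1, remainder 43
89 ÷ 43 → quotient 2, remainder 3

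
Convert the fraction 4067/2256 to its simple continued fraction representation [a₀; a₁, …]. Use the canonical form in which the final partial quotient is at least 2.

4067 = 1·2256 + 1811, so a_0 = 1
2256 = 1·1811 + 445, so a_1 = 1
1811 = 4·445 + 31, so a_2 = 4
445 = 14·31 + 11, so a_3 = 14
31 = 2·11 + 9, so a_4 = 2
11 = 1·9 + 2, so a_5 = 1
9 = 4·2 + 1, so a_6 = 4
2 = 2·1 + 0, so a_7 = 2

[1; 1, 4, 14, 2, 1, 4, 2]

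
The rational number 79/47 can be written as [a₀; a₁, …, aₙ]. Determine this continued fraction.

[1; 1, 2, 7, 2]

79 = 1·47 + 32, so a_0 = 1
47 = 1·32 + 15, so a_1 = 1
32 = 2·15 + 2, so a_2 = 2
15 = 7·2 + 1, so a_3 = 7
2 = 2·1 + 0, so a_4 = 2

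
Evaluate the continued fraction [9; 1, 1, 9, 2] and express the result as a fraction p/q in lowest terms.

a_0 = 9: 9/1
a_1 = 1: 10/1
a_2 = 1: 19/2
a_3 = 9: 181/19
a_4 = 2: 381/40

381/40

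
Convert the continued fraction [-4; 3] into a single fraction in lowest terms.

Build up convergents one term at a time:
a_0 = -4: -4/1
a_1 = 3: -11/3

-11/3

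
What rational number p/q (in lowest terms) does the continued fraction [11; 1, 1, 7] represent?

173/15

Compute successive convergents:
a_0 = 11: 11/1
a_1 = 1: 12/1
a_2 = 1: 23/2
a_3 = 7: 173/15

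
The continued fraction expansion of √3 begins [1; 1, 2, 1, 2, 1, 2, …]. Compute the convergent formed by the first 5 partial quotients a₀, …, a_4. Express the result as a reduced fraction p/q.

Collapse the nested fraction from the inside out:
Start with 2.
1 + 1/(2/1) = 1 + 1/2 = 3/2
2 + 1/(3/2) = 2 + 2/3 = 8/3
1 + 1/(8/3) = 1 + 3/8 = 11/8
1 + 1/(11/8) = 1 + 8/11 = 19/11

19/11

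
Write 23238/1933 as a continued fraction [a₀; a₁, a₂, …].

[12; 46, 42]

Apply division with remainder until the remainder is 0:
⌊23238/1933⌋ = 12, remainder 42
⌊1933/42⌋ = 46, remainder 1
⌊42/1⌋ = 42, remainder 0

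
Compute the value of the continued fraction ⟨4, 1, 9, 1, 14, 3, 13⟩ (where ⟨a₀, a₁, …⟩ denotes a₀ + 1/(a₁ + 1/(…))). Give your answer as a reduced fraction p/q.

Compute successive convergents:
a_0 = 4: 4/1
a_1 = 1: 5/1
a_2 = 9: 49/10
a_3 = 1: 54/11
a_4 = 14: 805/164
a_5 = 3: 2469/503
a_6 = 13: 32902/6703

32902/6703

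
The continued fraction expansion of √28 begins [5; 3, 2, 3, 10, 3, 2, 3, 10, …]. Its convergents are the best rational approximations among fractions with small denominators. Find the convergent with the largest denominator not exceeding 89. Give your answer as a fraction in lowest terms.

127/24

List convergents until the denominator exceeds the bound:
a_0 = 5: 5/1  (≤ bound)
a_1 = 3: 16/3  (≤ bound)
a_2 = 2: 37/7  (≤ bound)
a_3 = 3: 127/24  (≤ bound)
a_4 = 10: 1307/247  (> 89, stop)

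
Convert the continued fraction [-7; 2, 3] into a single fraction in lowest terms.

Build up convergents one term at a time:
a_0 = -7: -7/1
a_1 = 2: -13/2
a_2 = 3: -46/7

-46/7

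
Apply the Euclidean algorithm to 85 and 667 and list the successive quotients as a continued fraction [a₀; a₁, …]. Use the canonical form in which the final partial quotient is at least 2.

85 ÷ 667 → quotient 0, remainder 85
667 ÷ 85 → quotient 7, remainder 72
85 ÷ 72 → quotient 1, remainder 13
72 ÷ 13 → quotient 5, remainder 7
13 ÷ 7 → quotient 1, remainder 6
7 ÷ 6 → quotient 1, remainder 1
6 ÷ 1 → quotient 6, remainder 0

[0; 7, 1, 5, 1, 1, 6]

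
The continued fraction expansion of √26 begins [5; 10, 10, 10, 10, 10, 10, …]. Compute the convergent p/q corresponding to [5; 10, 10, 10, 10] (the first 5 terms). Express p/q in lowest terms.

Use the convergent recurrence hₖ = aₖ·hₖ₋₁ + hₖ₋₂ (and likewise for the denominators kₖ):
a_0 = 5: 5/1
a_1 = 10: 51/10
a_2 = 10: 515/101
a_3 = 10: 5201/1020
a_4 = 10: 52525/10301

52525/10301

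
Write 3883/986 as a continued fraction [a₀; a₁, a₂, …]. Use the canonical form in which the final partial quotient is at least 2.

3883 = 3·986 + 925, so a_0 = 3
986 = 1·925 + 61, so a_1 = 1
925 = 15·61 + 10, so a_2 = 15
61 = 6·10 + 1, so a_3 = 6
10 = 10·1 + 0, so a_4 = 10

[3; 1, 15, 6, 10]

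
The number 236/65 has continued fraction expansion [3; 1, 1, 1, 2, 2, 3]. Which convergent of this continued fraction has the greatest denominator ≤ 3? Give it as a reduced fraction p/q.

11/3

a_0 = 3: 3/1  (≤ bound)
a_1 = 1: 4/1  (≤ bound)
a_2 = 1: 7/2  (≤ bound)
a_3 = 1: 11/3  (≤ bound)
a_4 = 2: 29/8  (> 3, stop)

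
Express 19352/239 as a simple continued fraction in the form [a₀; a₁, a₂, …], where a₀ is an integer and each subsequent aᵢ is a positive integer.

Repeatedly divide and take the remainder:
19352 ÷ 239 → quotient 80, remainder 232
239 ÷ 232 → quotient 1, remainder 7
232 ÷ 7 → quotient 33, remainder 1
7 ÷ 1 → quotient 7, remainder 0

[80; 1, 33, 7]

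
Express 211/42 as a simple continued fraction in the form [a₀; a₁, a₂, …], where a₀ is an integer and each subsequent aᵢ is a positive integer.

Repeatedly divide and take the remainder:
211 ÷ 42 → quotient 5, remainder 1
42 ÷ 1 → quotient 42, remainder 0

[5; 42]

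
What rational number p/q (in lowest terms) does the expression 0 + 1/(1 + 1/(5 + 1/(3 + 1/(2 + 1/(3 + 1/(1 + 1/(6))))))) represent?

Build up convergents one term at a time:
a_0 = 0: 0/1
a_1 = 1: 1/1
a_2 = 5: 5/6
a_3 = 3: 16/19
a_4 = 2: 37/44
a_5 = 3: 127/151
a_6 = 1: 164/195
a_7 = 6: 1111/1321

1111/1321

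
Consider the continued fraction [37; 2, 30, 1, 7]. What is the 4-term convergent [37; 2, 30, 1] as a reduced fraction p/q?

a_0 = 37: 37/1
a_1 = 2: 75/2
a_2 = 30: 2287/61
a_3 = 1: 2362/63

2362/63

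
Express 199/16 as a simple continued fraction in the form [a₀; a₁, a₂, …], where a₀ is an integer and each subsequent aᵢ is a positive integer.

[12; 2, 3, 2]

199 ÷ 16 → quotient 12, remainder 7
16 ÷ 7 → quotient 2, remainder 2
7 ÷ 2 → quotient 3, remainder 1
2 ÷ 1 → quotient 2, remainder 0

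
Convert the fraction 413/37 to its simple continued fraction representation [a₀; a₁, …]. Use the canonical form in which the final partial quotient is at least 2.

[11; 6, 6]

413 ÷ 37 → quotient 11, remainder 6
37 ÷ 6 → quotient 6, remainder 1
6 ÷ 1 → quotient 6, remainder 0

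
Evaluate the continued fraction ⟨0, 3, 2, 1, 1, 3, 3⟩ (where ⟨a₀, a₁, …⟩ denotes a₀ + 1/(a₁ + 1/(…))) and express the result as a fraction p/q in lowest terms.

59/200

Use the convergent recurrence hₖ = aₖ·hₖ₋₁ + hₖ₋₂ (and likewise for the denominators kₖ):
a_0 = 0: 0/1
a_1 = 3: 1/3
a_2 = 2: 2/7
a_3 = 1: 3/10
a_4 = 1: 5/17
a_5 = 3: 18/61
a_6 = 3: 59/200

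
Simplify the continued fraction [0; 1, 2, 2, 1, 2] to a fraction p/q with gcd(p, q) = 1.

a_0 = 0: 0/1
a_1 = 1: 1/1
a_2 = 2: 2/3
a_3 = 2: 5/7
a_4 = 1: 7/10
a_5 = 2: 19/27

19/27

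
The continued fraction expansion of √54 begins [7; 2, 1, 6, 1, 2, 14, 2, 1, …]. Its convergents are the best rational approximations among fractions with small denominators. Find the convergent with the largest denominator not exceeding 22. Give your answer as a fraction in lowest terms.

147/20

List convergents until the denominator exceeds the bound:
a_0 = 7: 7/1  (≤ bound)
a_1 = 2: 15/2  (≤ bound)
a_2 = 1: 22/3  (≤ bound)
a_3 = 6: 147/20  (≤ bound)
a_4 = 1: 169/23  (> 22, stop)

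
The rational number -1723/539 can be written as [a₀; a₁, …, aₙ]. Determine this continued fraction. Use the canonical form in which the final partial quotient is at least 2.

Repeatedly divide and take the remainder:
⌊-1723/539⌋ = -4, remainder 433
⌊539/433⌋ = 1, remainder 106
⌊433/106⌋ = 4, remainder 9
⌊106/9⌋ = 11, remainder 7
⌊9/7⌋ = 1, remainder 2
⌊7/2⌋ = 3, remainder 1
⌊2/1⌋ = 2, remainder 0

[-4; 1, 4, 11, 1, 3, 2]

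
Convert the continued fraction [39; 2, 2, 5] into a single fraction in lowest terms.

a_0 = 39: 39/1
a_1 = 2: 79/2
a_2 = 2: 197/5
a_3 = 5: 1064/27

1064/27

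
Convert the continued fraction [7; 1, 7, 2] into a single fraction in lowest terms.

134/17

a_0 = 7: 7/1
a_1 = 1: 8/1
a_2 = 7: 63/8
a_3 = 2: 134/17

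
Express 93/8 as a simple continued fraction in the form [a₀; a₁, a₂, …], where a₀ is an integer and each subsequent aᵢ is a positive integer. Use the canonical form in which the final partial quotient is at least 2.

[11; 1, 1, 1, 2]

⌊93/8⌋ = 11, remainder 5
⌊8/5⌋ = 1, remainder 3
⌊5/3⌋ = 1, remainder 2
⌊3/2⌋ = 1, remainder 1
⌊2/1⌋ = 2, remainder 0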